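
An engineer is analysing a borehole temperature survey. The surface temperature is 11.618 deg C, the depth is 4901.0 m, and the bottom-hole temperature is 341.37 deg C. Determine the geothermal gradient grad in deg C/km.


grad = (T_d - T_surf) / d * 1000
grad = (341.37 - 11.618) / 4901.0 * 1000
grad = 67.283 deg C/km


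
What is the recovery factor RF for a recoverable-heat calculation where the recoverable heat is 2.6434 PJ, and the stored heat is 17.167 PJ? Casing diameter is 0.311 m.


RF = Q_rec / Q_s
RF = 2.6434 / 17.167
RF = 0.15398


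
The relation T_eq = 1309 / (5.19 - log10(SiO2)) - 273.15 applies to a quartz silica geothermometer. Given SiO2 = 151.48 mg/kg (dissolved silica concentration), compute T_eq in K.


T_eq = 1309 / (5.19 - log10(SiO2)) - 273.15
T_eq = 1309 / (5.19 - log10(151.48)) - 273.15
T_eq = 161.7851 deg C
Convert to K: 161.7851 + 273.15 = 434.94 K
T_eq = 434.94 K


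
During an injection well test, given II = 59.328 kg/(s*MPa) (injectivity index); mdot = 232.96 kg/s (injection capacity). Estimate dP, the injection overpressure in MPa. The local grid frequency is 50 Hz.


dP = mdot * 1000 / II
dP = 232.96 * 1000 / 59.328
dP = 3926.645 kPa
Convert: 3926.645 kPa * 0.001 = 3.9266 MPa
dP = 3.9266 MPa


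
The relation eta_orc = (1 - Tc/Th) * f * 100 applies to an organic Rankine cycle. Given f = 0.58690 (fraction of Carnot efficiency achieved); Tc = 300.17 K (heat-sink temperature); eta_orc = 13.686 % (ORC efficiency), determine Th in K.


Th = Tc / (1 - (eta_orc/100)/f)
Th = 300.17 / (1 - (13.686/100)/0.58690)
Th = 391.45 K


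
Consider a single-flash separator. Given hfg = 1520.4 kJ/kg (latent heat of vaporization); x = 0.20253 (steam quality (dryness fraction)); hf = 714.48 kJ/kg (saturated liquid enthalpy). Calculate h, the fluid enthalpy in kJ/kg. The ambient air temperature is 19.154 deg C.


h = hf + x * hfg
h = 714.48 + 0.20253 * 1520.4
h = 1022.4 kJ/kg


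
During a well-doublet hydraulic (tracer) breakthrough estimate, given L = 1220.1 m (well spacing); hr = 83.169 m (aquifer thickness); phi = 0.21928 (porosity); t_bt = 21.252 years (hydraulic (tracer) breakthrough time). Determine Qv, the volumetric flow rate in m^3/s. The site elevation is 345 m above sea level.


Qv = pi*hr*phi*L^2 / (3*t_bt*365.25*86400)
Qv = pi*83.169*0.21928*1220.1^2 / (3*21.252*365.25*86400)
Qv = 0.042391 m^3/s


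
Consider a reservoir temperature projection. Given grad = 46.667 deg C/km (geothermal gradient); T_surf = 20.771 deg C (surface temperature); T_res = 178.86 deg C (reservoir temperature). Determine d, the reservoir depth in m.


d = (T_res - T_surf) / grad * 1000
d = (178.86 - 20.771) / 46.667 * 1000
d = 3387.6 m


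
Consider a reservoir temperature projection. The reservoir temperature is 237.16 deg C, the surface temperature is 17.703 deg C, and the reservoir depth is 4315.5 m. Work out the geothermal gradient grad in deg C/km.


grad = (T_res - T_surf) / d * 1000
grad = (237.16 - 17.703) / 4315.5 * 1000
grad = 50.853 deg C/km


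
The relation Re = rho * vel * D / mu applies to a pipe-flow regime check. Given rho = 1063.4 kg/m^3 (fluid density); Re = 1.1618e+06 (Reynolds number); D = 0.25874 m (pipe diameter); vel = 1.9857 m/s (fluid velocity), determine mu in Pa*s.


mu = rho * vel * D / Re
mu = 1063.4 * 1.9857 * 0.25874 / 1.1618e+06
mu = 0.00047026 Pa*s


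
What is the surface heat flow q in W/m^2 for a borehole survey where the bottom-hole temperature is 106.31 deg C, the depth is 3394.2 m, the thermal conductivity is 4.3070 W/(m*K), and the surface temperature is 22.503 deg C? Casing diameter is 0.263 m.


Step 1: grad = (T_d - T_surf)/d * 1000 = (106.31 - 22.503)/3394.2 * 1000 = 24.69124 deg C/km
Step 2: q = k * grad / 1000 = 4.307 * 24.69124 / 1000 = 0.10635 W/m^2
q = 0.10635 W/m^2


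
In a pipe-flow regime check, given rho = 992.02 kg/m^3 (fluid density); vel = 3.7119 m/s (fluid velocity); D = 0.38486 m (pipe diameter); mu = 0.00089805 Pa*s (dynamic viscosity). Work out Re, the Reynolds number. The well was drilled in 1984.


Re = rho * vel * D / mu
Re = 992.02 * 3.7119 * 0.38486 / 0.00089805
Re = 1.5780e+06


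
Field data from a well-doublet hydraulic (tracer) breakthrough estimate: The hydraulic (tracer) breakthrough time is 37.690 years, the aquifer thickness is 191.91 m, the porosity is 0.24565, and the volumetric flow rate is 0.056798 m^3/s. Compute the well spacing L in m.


L = sqrt(t_bt*365.25*86400*3*Qv / (pi*hr*phi))
L = sqrt(37.690*365.25*86400*3*0.056798 / (pi*191.91*0.24565))
L = 1169.8 m


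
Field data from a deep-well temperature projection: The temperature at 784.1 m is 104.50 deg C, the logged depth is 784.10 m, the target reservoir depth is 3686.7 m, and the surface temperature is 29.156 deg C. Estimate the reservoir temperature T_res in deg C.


Step 1: grad = (T_d1 - T_surf)/d1 * 1000 = (104.5 - 29.156)/784.1 * 1000 = 96.08978 deg C/km
Step 2: T_res = T_surf + grad*d2/1000 = 29.156 + 96.08978*3686.7/1000 = 383.41 deg C
T_res = 383.41 deg C


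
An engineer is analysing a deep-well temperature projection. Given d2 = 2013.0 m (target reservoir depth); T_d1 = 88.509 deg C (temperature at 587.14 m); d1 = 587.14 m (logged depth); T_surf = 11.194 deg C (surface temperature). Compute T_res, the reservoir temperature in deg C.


Step 1: grad = (T_d1 - T_surf)/d1 * 1000 = (88.509 - 11.194)/587.14 * 1000 = 131.6807 deg C/km
Step 2: T_res = T_surf + grad*d2/1000 = 11.194 + 131.6807*2013.0/1000 = 276.27 deg C
T_res = 276.27 deg C


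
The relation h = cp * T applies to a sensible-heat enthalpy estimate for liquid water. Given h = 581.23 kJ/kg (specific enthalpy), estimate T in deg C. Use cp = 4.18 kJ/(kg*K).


T = h / cp
T = 581.23 / 4.18
T = 139.05 deg C


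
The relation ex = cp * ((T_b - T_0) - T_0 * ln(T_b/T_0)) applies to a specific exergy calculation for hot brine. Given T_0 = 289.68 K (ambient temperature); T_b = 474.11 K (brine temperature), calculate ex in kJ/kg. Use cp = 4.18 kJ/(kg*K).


ex = cp * ((T_b - T_0) - T_0 * ln(T_b/T_0))
ex = 4.18 * ((474.11 - 289.68) - 289.68 * ln(474.11/289.68))
ex = 174.37 kJ/kg


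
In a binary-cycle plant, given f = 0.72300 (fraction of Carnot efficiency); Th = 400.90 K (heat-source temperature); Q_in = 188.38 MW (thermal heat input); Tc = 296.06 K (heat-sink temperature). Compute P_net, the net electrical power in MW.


Step 1: eta = (1 - Tc/Th)*f = (1 - 296.06/400.9)*0.723 = 0.1890729
Step 2: P_net = eta * Q_in = 0.1890729 * 188.38 = 35.618 MW
P_net = 35.618 MW


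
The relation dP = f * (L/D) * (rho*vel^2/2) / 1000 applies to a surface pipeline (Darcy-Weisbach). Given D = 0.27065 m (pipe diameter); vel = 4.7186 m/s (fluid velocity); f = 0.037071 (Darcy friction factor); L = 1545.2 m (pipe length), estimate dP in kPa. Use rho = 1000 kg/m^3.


dP = f * (L/D) * (rho*vel^2/2) / 1000
dP = 0.037071 * (1545.2/0.27065) * (1000*4.7186^2/2) / 1000
dP = 2356.2 kPa


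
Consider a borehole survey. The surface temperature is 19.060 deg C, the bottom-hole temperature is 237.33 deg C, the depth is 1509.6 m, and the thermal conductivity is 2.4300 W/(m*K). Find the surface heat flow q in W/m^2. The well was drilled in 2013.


Step 1: grad = (T_d - T_surf)/d * 1000 = (237.33 - 19.06)/1509.6 * 1000 = 144.5880 deg C/km
Step 2: q = k * grad / 1000 = 2.43 * 144.5880 / 1000 = 0.35135 W/m^2
q = 0.35135 W/m^2


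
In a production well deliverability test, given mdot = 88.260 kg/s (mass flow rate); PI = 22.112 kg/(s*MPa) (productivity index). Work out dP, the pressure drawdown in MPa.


dP = mdot * 1000 / PI
dP = 88.260 * 1000 / 22.112
dP = 3991.498 kPa
Convert: 3991.498 kPa * 0.001 = 3.9915 MPa
dP = 3.9915 MPa


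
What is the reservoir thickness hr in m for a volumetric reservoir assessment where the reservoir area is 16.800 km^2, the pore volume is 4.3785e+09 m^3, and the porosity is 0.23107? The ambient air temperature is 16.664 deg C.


hr = Vp / (A * 1e6 * phi)
hr = 4.3785e+09 / (16.800 * 1e6 * 0.23107)
hr = 1127.9 m


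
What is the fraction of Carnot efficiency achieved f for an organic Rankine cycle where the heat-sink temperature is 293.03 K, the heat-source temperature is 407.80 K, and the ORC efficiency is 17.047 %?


f = (eta_orc/100) / (1 - Tc/Th)
f = (17.047/100) / (1 - 293.03/407.80)
f = 0.60571


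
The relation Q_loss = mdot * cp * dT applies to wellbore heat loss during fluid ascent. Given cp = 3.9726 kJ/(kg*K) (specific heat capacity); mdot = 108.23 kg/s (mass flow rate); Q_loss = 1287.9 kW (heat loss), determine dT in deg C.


dT = Q_loss / (mdot * cp)
dT = 1287.9 / (108.23 * 3.9726)
dT = 2.995433 K
Convert (temperature difference, 1 K = 1 deg C): 2.995433 K = 2.995433 deg C
dT = 2.9954 deg C


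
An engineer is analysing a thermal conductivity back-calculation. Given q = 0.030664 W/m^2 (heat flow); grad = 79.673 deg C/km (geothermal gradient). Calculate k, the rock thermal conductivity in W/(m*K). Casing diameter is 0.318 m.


k = q / (grad / 1000)
k = 0.030664 / (79.673 / 1000)
k = 0.38487 W/(m*K)


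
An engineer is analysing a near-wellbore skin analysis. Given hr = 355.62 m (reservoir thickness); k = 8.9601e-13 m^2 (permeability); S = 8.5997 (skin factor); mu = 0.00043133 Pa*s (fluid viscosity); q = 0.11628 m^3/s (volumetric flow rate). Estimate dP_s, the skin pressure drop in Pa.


dP_s = S * q * mu / (2*pi*k*hr) / 1000
dP_s = 8.5997 * 0.11628 * 0.00043133 / (2*pi*8.9601e-13*355.62) / 1000
dP_s = 215.4364 kPa
Convert: 215.4364 kPa * 1000.0 = 2.1544e+05 Pa
dP_s = 2.1544e+05 Pa


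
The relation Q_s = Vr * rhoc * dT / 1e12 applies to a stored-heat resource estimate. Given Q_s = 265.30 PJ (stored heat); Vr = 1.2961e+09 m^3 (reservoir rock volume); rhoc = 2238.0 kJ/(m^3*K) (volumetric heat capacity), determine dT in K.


dT = Q_s * 1e12 / (Vr * rhoc)
dT = 265.30 * 1e12 / (1.2961e+09 * 2238.0)
dT = 91.462 K


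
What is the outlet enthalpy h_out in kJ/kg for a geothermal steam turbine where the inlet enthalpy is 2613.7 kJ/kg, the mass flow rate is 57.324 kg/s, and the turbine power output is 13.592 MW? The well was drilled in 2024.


h_out = h_in - P * 1000 / mdot
h_out = 2613.7 - 13.592 * 1000 / 57.324
h_out = 2376.6 kJ/kg


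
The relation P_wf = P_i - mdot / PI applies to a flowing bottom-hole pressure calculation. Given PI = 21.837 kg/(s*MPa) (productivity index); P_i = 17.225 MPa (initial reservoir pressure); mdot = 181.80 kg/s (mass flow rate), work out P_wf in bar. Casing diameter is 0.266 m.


P_wf = P_i - mdot / PI
P_wf = 17.225 - 181.80 / 21.837
P_wf = 8.899681 MPa
Convert: 8.899681 MPa * 10.0 = 88.997 bar
P_wf = 88.997 bar


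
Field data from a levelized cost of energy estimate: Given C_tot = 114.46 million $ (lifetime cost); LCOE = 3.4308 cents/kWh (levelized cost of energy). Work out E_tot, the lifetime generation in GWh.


E_tot = C_tot / LCOE * 100
E_tot = 114.46 / 3.4308 * 100
E_tot = 3336.2 GWh


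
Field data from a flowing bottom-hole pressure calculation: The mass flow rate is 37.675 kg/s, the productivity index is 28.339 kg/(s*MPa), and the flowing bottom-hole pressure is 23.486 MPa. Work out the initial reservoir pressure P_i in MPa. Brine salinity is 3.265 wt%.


P_i = P_wf + mdot / PI
P_i = 23.486 + 37.675 / 28.339
P_i = 24.815 MPa


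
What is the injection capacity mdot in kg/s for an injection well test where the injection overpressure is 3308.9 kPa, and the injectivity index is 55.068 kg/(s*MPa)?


mdot = II * dP / 1000
mdot = 55.068 * 3308.9 / 1000
mdot = 182.21 kg/s


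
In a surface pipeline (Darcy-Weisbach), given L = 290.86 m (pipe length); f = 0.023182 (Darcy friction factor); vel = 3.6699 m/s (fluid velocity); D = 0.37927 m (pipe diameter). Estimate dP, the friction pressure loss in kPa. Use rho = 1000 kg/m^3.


dP = f * (L/D) * (rho*vel^2/2) / 1000
dP = 0.023182 * (290.86/0.37927) * (1000*3.6699^2/2) / 1000
dP = 119.72 kPa


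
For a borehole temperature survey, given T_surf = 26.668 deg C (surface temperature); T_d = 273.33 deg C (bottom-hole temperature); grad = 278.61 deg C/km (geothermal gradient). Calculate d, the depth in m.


d = (T_d - T_surf) / grad * 1000
d = (273.33 - 26.668) / 278.61 * 1000
d = 885.33 m


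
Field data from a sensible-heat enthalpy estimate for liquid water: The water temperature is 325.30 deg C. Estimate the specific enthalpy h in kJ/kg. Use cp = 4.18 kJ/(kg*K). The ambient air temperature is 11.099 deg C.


h = cp * T
h = 4.18 * 325.30
h = 1359.8 kJ/kg


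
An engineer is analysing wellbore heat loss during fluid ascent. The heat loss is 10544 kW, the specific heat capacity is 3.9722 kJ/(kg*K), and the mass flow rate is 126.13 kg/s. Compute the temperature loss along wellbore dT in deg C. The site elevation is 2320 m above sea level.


dT = Q_loss / (mdot * cp)
dT = 10544 / (126.13 * 3.9722)
dT = 21.04534 K
Convert (temperature difference, 1 K = 1 deg C): 21.04534 K = 21.04534 deg C
dT = 21.045 deg C


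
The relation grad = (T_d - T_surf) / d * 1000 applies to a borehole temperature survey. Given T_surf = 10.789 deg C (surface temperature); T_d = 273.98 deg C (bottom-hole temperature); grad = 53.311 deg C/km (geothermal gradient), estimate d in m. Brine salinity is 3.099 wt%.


d = (T_d - T_surf) / grad * 1000
d = (273.98 - 10.789) / 53.311 * 1000
d = 4936.9 m


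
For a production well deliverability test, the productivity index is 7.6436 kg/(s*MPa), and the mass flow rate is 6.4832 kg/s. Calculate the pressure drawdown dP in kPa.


dP = mdot * 1000 / PI
dP = 6.4832 * 1000 / 7.6436
dP = 848.19 kPa


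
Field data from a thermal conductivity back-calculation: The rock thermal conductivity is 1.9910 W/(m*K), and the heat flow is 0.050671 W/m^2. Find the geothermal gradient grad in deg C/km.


grad = q / k * 1000
grad = 0.050671 / 1.9910 * 1000
grad = 25.450 deg C/km


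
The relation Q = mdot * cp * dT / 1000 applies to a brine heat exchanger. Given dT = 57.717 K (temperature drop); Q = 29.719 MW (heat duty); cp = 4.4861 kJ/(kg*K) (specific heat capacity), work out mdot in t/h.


mdot = Q * 1000 / (cp * dT)
mdot = 29.719 * 1000 / (4.4861 * 57.717)
mdot = 114.7788 kg/s
Convert: 114.7788 kg/s * 3.6 = 413.20 t/h
mdot = 413.20 t/h


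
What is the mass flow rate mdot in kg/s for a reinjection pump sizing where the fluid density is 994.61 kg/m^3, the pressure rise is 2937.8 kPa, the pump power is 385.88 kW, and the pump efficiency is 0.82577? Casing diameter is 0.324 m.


mdot = P_pump * rho * eta / dP
mdot = 385.88 * 994.61 * 0.82577 / 2937.8
mdot = 107.88 kg/s


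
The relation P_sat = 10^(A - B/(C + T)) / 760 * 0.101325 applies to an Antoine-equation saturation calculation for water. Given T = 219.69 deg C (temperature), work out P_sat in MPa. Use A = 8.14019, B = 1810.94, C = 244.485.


P_sat = 10^(A - B/(C + T)) / 760 * 0.101325
P_sat = 10^(8.14019 - 1810.94/(244.485 + 219.69)) / 760 * 0.101325
P_sat = 2.3103 MPa


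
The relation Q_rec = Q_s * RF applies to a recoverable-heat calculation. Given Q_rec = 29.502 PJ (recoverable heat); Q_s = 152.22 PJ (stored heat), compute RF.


RF = Q_rec / Q_s
RF = 29.502 / 152.22
RF = 0.19381


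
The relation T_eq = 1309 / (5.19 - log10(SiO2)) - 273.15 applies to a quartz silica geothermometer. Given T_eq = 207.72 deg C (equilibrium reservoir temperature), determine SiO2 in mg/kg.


SiO2 = 10^(5.19 - 1309/(T_eq + 273.15))
SiO2 = 10^(5.19 - 1309/(207.72 + 273.15))
SiO2 = 293.66 mg/kg


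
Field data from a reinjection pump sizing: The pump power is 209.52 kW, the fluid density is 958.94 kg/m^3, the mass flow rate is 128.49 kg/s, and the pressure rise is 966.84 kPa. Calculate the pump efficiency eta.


eta = mdot * dP / (rho * P_pump)
eta = 128.49 * 966.84 / (958.94 * 209.52)
eta = 0.61831


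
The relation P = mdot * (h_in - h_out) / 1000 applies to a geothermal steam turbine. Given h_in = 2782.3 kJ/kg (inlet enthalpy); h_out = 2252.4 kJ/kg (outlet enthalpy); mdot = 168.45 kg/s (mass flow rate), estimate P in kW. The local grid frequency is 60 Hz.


P = mdot * (h_in - h_out) / 1000
P = 168.45 * (2782.3 - 2252.4) / 1000
P = 89.26166 MW
Convert: 89.26166 MW * 1000.0 = 89262 kW
P = 89262 kW


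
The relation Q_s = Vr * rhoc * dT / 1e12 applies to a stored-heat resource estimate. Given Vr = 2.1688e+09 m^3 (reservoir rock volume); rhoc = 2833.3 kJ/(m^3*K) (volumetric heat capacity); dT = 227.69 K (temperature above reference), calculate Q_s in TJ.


Q_s = Vr * rhoc * dT / 1e12
Q_s = 2.1688e+09 * 2833.3 * 227.69 / 1e12
Q_s = 1399.123 PJ
Convert: 1399.123 PJ * 1000.0 = 1.3991e+06 TJ
Q_s = 1.3991e+06 TJ


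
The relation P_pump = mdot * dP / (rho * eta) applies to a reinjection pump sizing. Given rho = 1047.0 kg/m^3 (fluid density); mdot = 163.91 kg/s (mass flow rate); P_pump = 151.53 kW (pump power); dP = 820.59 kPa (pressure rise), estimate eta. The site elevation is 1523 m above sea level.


eta = mdot * dP / (rho * P_pump)
eta = 163.91 * 820.59 / (1047.0 * 151.53)
eta = 0.84779


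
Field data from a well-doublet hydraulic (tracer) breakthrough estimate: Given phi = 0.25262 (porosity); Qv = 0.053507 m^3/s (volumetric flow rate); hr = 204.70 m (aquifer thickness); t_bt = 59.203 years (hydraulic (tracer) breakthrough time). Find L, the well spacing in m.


L = sqrt(t_bt*365.25*86400*3*Qv / (pi*hr*phi))
L = sqrt(59.203*365.25*86400*3*0.053507 / (pi*204.70*0.25262))
L = 1358.7 m


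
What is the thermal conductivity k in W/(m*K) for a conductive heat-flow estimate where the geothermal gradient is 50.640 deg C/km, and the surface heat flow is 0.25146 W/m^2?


k = q * 1000 / grad
k = 0.25146 * 1000 / 50.640
k = 4.9656 W/(m*K)


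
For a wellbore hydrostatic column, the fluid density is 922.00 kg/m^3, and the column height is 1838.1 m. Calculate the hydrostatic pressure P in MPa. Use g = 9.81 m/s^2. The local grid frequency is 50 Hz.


P = rho * g * h / 1e6
P = 922.00 * 9.81 * 1838.1 / 1e6
P = 16.625 MPa


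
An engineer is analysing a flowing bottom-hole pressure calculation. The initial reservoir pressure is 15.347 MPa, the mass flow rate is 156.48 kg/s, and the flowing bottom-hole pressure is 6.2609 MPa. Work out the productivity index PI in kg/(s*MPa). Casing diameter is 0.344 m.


PI = mdot / (P_i - P_wf)
PI = 156.48 / (15.347 - 6.2609)
PI = 17.222 kg/(s*MPa)


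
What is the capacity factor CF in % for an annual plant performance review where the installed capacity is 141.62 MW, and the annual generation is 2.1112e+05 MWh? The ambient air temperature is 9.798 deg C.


CF = E_a / (cap * 8760) * 100
CF = 2.1112e+05 / (141.62 * 8760) * 100
CF = 17.018 %


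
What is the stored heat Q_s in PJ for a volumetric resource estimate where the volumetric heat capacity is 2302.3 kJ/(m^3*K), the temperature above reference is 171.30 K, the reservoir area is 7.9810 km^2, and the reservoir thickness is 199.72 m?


Step 1: Vr = A*1e6*hr = 7.981*1e6*199.72 = 1.593965e+09 m^3
Step 2: Q_s = Vr*rhoc*dT/1e12 = 1.593965e+09*2302.3*171.3/1e12 = 628.63 PJ
Q_s = 628.63 PJ


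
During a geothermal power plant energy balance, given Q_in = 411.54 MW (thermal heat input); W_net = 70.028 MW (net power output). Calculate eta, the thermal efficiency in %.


eta = W_net / Q_in * 100
eta = 70.028 / 411.54 * 100
eta = 17.016 %


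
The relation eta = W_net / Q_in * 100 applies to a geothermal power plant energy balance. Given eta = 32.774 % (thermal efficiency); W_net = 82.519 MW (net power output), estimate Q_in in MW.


Q_in = W_net / (eta / 100)
Q_in = 82.519 / (32.774 / 100)
Q_in = 251.78 MW


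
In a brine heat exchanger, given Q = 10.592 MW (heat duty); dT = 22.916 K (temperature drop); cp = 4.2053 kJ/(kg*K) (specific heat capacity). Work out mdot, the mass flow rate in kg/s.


mdot = Q * 1000 / (cp * dT)
mdot = 10.592 * 1000 / (4.2053 * 22.916)
mdot = 109.91 kg/s


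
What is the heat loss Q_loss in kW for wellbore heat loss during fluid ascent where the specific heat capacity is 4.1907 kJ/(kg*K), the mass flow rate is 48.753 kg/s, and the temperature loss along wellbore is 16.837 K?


Q_loss = mdot * cp * dT
Q_loss = 48.753 * 4.1907 * 16.837
Q_loss = 3440.0 kW


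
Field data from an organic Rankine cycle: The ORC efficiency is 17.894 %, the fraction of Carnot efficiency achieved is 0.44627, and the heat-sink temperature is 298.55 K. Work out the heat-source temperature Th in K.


Th = Tc / (1 - (eta_orc/100)/f)
Th = 298.55 / (1 - (17.894/100)/0.44627)
Th = 498.39 K


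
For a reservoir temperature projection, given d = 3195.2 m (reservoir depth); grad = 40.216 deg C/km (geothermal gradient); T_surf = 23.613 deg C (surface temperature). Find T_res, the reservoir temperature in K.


T_res = T_surf + grad * d / 1000
T_res = 23.613 + 40.216 * 3195.2 / 1000
T_res = 152.1112 deg C
Convert to K: 152.1112 + 273.15 = 425.26 K
T_res = 425.26 K


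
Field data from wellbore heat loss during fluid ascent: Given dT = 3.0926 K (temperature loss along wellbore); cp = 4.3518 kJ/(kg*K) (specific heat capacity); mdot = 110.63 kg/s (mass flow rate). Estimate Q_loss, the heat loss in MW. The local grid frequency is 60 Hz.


Q_loss = mdot * cp * dT
Q_loss = 110.63 * 4.3518 * 3.0926
Q_loss = 1488.900 kW
Convert: 1488.900 kW * 0.001 = 1.4889 MW
Q_loss = 1.4889 MW


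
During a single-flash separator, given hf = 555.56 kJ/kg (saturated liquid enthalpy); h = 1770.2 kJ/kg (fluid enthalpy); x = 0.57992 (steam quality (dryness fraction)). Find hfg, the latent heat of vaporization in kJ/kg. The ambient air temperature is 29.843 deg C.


hfg = (h - hf) / x
hfg = (1770.2 - 555.56) / 0.57992
hfg = 2094.5 kJ/kg


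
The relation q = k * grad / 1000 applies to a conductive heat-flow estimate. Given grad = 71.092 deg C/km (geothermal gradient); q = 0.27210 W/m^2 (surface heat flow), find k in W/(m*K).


k = q * 1000 / grad
k = 0.27210 * 1000 / 71.092
k = 3.8274 W/(m*K)


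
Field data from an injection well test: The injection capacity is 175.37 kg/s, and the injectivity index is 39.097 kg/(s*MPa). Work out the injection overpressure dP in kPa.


dP = mdot * 1000 / II
dP = 175.37 * 1000 / 39.097
dP = 4485.5 kPa


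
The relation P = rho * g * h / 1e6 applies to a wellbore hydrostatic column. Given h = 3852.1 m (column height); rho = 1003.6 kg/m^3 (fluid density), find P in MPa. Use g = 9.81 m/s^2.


P = rho * g * h / 1e6
P = 1003.6 * 9.81 * 3852.1 / 1e6
P = 37.925 MPa


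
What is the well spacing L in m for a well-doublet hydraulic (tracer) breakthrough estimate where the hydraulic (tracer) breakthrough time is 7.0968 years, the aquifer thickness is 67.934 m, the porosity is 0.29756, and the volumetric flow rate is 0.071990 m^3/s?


L = sqrt(t_bt*365.25*86400*3*Qv / (pi*hr*phi))
L = sqrt(7.0968*365.25*86400*3*0.071990 / (pi*67.934*0.29756))
L = 872.72 m


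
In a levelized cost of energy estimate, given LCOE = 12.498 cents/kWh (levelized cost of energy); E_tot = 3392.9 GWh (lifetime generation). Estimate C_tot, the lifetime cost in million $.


C_tot = LCOE / 100 * E_tot
C_tot = 12.498 / 100 * 3392.9
C_tot = 424.04 million $


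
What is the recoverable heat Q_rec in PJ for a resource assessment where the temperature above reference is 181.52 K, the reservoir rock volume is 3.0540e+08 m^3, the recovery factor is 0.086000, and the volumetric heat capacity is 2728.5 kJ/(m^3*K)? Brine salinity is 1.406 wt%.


Step 1: Q_s = Vr*rhoc*dT/1e12 = 3.0540e+08*2728.5*181.52/1e12 = 151.2577 PJ
Step 2: Q_rec = Q_s * RF = 151.2577 * 0.086 = 13.008 PJ
Q_rec = 13.008 PJ


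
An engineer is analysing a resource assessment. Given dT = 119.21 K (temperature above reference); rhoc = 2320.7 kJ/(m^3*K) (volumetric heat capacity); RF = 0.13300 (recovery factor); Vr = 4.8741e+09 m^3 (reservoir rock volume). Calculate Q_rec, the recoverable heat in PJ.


Step 1: Q_s = Vr*rhoc*dT/1e12 = 4.8741e+09*2320.7*119.21/1e12 = 1348.423 PJ
Step 2: Q_rec = Q_s * RF = 1348.423 * 0.133 = 179.34 PJ
Q_rec = 179.34 PJ


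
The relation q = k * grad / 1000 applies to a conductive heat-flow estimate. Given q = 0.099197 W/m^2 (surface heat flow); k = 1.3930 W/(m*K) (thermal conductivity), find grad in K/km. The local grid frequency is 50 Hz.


grad = q * 1000 / k
grad = 0.099197 * 1000 / 1.3930
grad = 71.21106 deg C/km
Convert: 71.21106 deg C/km * 1.0 = 71.211 K/km
grad = 71.211 K/km


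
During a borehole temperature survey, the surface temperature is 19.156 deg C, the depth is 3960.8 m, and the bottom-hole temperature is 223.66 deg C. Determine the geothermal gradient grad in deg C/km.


grad = (T_d - T_surf) / d * 1000
grad = (223.66 - 19.156) / 3960.8 * 1000
grad = 51.632 deg C/km


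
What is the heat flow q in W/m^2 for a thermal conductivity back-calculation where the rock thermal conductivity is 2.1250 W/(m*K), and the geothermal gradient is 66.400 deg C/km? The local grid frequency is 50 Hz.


q = k * grad / 1000
q = 2.1250 * 66.400 / 1000
q = 0.14110 W/m^2


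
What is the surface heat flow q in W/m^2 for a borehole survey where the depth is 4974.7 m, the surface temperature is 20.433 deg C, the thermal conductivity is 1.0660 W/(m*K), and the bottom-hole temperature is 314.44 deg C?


Step 1: grad = (T_d - T_surf)/d * 1000 = (314.44 - 20.433)/4974.7 * 1000 = 59.10045 deg C/km
Step 2: q = k * grad / 1000 = 1.066 * 59.10045 / 1000 = 0.063001 W/m^2
q = 0.063001 W/m^2


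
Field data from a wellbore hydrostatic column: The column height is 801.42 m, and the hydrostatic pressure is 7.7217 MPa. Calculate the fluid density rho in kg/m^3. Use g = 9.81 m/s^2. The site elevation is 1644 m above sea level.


rho = P * 1e6 / (g * h)
rho = 7.7217 * 1e6 / (9.81 * 801.42)
rho = 982.16 kg/m^3


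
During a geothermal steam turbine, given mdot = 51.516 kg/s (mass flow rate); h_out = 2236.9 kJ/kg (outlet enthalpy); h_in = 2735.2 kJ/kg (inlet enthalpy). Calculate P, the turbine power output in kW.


P = mdot * (h_in - h_out) / 1000
P = 51.516 * (2735.2 - 2236.9) / 1000
P = 25.67042 MW
Convert: 25.67042 MW * 1000.0 = 25670 kW
P = 25670 kW


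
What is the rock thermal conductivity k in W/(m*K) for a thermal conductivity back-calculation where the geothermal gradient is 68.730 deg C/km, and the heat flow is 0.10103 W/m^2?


k = q / (grad / 1000)
k = 0.10103 / (68.730 / 1000)
k = 1.4700 W/(m*K)


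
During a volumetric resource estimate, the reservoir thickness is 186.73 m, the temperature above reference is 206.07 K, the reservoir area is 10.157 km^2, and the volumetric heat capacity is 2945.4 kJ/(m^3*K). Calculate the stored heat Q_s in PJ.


Step 1: Vr = A*1e6*hr = 10.157*1e6*186.73 = 1.896617e+09 m^3
Step 2: Q_s = Vr*rhoc*dT/1e12 = 1.896617e+09*2945.4*206.07/1e12 = 1151.2 PJ
Q_s = 1151.2 PJ


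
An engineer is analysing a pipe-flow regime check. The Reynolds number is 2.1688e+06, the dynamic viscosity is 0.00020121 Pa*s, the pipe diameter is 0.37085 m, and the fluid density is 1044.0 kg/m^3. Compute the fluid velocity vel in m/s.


vel = Re * mu / (rho * D)
vel = 2.1688e+06 * 0.00020121 / (1044.0 * 0.37085)
vel = 1.1271 m/s


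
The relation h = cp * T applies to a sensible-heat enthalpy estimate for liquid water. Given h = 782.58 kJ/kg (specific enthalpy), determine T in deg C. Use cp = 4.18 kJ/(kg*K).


T = h / cp
T = 782.58 / 4.18
T = 187.22 deg C


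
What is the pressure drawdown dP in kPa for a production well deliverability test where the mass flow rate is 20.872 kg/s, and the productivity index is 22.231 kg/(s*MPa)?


dP = mdot * 1000 / PI
dP = 20.872 * 1000 / 22.231
dP = 938.87 kPa


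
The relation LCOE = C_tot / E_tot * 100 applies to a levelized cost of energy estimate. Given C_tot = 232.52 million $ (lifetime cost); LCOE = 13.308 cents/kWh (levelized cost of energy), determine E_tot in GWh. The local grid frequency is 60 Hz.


E_tot = C_tot / LCOE * 100
E_tot = 232.52 / 13.308 * 100
E_tot = 1747.2 GWh


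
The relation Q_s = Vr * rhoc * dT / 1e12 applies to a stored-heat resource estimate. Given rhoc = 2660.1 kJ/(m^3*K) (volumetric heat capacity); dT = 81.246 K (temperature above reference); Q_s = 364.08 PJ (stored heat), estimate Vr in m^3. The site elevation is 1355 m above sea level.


Vr = Q_s * 1e12 / (rhoc * dT)
Vr = 364.08 * 1e12 / (2660.1 * 81.246)
Vr = 1.6846e+09 m^3


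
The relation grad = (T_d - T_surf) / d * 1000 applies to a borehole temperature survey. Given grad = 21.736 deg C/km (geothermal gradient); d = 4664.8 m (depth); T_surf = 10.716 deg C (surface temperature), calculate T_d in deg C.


T_d = T_surf + grad * d / 1000
T_d = 10.716 + 21.736 * 4664.8 / 1000
T_d = 112.11 deg C


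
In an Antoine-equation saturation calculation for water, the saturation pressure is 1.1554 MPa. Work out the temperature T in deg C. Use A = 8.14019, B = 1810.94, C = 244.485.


T = B / (A - log10(P_sat * 760 / 0.101325)) - C
T = 1810.94 / (8.14019 - log10(1.1554 * 760 / 0.101325)) - 244.485
T = 186.45 deg C


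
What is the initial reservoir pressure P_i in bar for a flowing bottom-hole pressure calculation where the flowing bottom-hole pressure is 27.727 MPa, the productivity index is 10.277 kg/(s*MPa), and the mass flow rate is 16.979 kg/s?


P_i = P_wf + mdot / PI
P_i = 27.727 + 16.979 / 10.277
P_i = 29.37914 MPa
Convert: 29.37914 MPa * 10.0 = 293.79 bar
P_i = 293.79 bar


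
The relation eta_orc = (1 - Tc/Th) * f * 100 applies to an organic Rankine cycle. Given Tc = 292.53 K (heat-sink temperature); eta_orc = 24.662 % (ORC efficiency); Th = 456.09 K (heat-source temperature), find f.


f = (eta_orc/100) / (1 - Tc/Th)
f = (24.662/100) / (1 - 292.53/456.09)
f = 0.68770


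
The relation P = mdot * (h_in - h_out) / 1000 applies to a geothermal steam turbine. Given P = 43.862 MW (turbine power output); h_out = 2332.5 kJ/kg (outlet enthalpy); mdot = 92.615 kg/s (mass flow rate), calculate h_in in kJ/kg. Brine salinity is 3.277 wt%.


h_in = h_out + P * 1000 / mdot
h_in = 2332.5 + 43.862 * 1000 / 92.615
h_in = 2806.1 kJ/kg


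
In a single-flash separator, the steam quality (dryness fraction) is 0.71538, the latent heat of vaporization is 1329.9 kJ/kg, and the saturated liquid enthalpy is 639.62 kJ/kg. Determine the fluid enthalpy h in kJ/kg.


h = hf + x * hfg
h = 639.62 + 0.71538 * 1329.9
h = 1591.0 kJ/kg


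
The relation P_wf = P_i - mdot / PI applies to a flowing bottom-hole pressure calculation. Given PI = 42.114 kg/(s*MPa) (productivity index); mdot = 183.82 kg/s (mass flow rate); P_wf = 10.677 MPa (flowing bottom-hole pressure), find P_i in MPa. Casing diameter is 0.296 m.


P_i = P_wf + mdot / PI
P_i = 10.677 + 183.82 / 42.114
P_i = 15.042 MPa


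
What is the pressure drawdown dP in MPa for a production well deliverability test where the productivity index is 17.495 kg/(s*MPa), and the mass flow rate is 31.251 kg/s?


dP = mdot * 1000 / PI
dP = 31.251 * 1000 / 17.495
dP = 1786.282 kPa
Convert: 1786.282 kPa * 0.001 = 1.7863 MPa
dP = 1.7863 MPa


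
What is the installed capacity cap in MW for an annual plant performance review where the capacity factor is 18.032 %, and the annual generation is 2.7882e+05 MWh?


cap = E_a / (CF/100 * 8760)
cap = 2.7882e+05 / (18.032/100 * 8760)
cap = 176.51 MW


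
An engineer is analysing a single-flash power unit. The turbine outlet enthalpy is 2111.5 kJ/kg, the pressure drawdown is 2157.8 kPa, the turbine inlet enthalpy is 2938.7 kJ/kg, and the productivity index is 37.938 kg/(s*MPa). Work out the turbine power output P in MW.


Step 1: mdot = PI * dP / 1000 = 37.938 * 2157.8 / 1000 = 81.86262 kg/s
Step 2: P = mdot*(h_in - h_out)/1000 = 81.86262*(2938.7 - 2111.5)/1000 = 67.717 MW
P = 67.717 MW


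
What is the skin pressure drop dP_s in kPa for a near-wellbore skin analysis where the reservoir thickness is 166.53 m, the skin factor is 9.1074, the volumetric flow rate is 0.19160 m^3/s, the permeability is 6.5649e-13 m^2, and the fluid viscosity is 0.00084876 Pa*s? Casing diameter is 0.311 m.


dP_s = S * q * mu / (2*pi*k*hr) / 1000
dP_s = 9.1074 * 0.19160 * 0.00084876 / (2*pi*6.5649e-13*166.53) / 1000
dP_s = 2156.1 kPa


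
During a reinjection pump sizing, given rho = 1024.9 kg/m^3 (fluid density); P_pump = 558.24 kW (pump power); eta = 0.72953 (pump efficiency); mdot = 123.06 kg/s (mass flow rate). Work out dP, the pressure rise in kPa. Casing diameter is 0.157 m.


dP = P_pump * rho * eta / mdot
dP = 558.24 * 1024.9 * 0.72953 / 123.06
dP = 3391.8 kPa


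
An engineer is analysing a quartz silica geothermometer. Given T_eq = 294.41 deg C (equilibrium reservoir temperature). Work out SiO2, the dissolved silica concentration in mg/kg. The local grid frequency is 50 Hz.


SiO2 = 10^(5.19 - 1309/(T_eq + 273.15))
SiO2 = 10^(5.19 - 1309/(294.41 + 273.15))
SiO2 = 764.96 mg/kg


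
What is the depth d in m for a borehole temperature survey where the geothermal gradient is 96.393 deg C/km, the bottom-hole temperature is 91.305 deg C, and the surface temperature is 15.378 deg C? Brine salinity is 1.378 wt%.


d = (T_d - T_surf) / grad * 1000
d = (91.305 - 15.378) / 96.393 * 1000
d = 787.68 m


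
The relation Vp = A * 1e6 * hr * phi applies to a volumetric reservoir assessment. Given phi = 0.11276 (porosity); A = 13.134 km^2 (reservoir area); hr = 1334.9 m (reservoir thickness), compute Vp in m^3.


Vp = A * 1e6 * hr * phi
Vp = 13.134 * 1e6 * 1334.9 * 0.11276
Vp = 1.9770e+09 m^3


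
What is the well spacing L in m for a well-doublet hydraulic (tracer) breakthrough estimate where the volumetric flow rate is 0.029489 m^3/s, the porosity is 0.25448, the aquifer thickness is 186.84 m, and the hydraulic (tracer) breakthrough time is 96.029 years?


L = sqrt(t_bt*365.25*86400*3*Qv / (pi*hr*phi))
L = sqrt(96.029*365.25*86400*3*0.029489 / (pi*186.84*0.25448))
L = 1339.7 m


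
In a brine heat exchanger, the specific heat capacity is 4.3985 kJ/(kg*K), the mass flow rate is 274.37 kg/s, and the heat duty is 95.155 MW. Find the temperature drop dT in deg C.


dT = Q * 1000 / (mdot * cp)
dT = 95.155 * 1000 / (274.37 * 4.3985)
dT = 78.84795 K
Convert (temperature difference, 1 K = 1 deg C): 78.84795 K = 78.84795 deg C
dT = 78.848 deg C


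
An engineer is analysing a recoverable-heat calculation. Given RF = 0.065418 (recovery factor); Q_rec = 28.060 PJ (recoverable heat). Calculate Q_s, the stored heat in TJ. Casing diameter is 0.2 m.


Q_s = Q_rec / RF
Q_s = 28.060 / 0.065418
Q_s = 428.9339 PJ
Convert: 428.9339 PJ * 1000.0 = 4.2893e+05 TJ
Q_s = 4.2893e+05 TJ


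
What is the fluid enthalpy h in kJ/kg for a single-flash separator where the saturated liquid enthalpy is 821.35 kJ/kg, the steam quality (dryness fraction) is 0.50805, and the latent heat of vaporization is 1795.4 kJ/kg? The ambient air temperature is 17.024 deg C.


h = hf + x * hfg
h = 821.35 + 0.50805 * 1795.4
h = 1733.5 kJ/kg


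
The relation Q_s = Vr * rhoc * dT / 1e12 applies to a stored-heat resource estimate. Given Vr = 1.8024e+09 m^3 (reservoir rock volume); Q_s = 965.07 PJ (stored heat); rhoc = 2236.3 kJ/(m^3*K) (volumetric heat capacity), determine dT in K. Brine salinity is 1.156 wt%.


dT = Q_s * 1e12 / (Vr * rhoc)
dT = 965.07 * 1e12 / (1.8024e+09 * 2236.3)
dT = 239.43 K


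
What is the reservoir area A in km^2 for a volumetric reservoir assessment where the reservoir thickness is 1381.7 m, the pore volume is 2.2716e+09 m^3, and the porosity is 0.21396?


A = Vp / (1e6 * hr * phi)
A = 2.2716e+09 / (1e6 * 1381.7 * 0.21396)
A = 7.6840 km^2


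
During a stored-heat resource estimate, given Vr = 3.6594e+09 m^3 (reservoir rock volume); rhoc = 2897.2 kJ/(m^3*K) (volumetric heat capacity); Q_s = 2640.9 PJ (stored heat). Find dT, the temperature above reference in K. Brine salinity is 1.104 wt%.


dT = Q_s * 1e12 / (Vr * rhoc)
dT = 2640.9 * 1e12 / (3.6594e+09 * 2897.2)
dT = 249.09 K


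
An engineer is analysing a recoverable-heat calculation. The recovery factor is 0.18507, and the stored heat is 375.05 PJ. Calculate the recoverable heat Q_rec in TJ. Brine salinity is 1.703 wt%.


Q_rec = Q_s * RF
Q_rec = 375.05 * 0.18507
Q_rec = 69.41050 PJ
Convert: 69.41050 PJ * 1000.0 = 69410 TJ
Q_rec = 69410 TJ


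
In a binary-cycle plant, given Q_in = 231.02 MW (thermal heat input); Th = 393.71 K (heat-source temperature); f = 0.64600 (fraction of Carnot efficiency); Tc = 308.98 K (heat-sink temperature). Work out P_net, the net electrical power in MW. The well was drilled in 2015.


Step 1: eta = (1 - Tc/Th)*f = (1 - 308.98/393.71)*0.646 = 0.1390251
Step 2: P_net = eta * Q_in = 0.1390251 * 231.02 = 32.118 MW
P_net = 32.118 MW


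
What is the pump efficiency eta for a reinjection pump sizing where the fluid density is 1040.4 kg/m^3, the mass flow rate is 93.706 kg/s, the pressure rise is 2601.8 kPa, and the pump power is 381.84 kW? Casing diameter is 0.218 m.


eta = mdot * dP / (rho * P_pump)
eta = 93.706 * 2601.8 / (1040.4 * 381.84)
eta = 0.61370


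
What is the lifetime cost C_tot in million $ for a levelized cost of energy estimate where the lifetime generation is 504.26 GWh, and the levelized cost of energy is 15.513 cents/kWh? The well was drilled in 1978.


C_tot = LCOE / 100 * E_tot
C_tot = 15.513 / 100 * 504.26
C_tot = 78.226 million $


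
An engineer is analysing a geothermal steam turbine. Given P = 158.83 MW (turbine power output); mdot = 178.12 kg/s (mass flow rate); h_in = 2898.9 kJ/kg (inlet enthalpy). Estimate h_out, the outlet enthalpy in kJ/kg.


h_out = h_in - P * 1000 / mdot
h_out = 2898.9 - 158.83 * 1000 / 178.12
h_out = 2007.2 kJ/kg


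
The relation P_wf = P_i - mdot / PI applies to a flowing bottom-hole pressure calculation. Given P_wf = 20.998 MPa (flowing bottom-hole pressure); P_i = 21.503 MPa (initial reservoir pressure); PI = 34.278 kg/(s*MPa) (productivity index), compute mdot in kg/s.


mdot = (P_i - P_wf) * PI
mdot = (21.503 - 20.998) * 34.278
mdot = 17.310 kg/s


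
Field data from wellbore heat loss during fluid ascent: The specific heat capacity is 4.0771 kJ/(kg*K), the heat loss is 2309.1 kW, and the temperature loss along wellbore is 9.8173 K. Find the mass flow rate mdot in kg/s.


mdot = Q_loss / (cp * dT)
mdot = 2309.1 / (4.0771 * 9.8173)
mdot = 57.690 kg/s


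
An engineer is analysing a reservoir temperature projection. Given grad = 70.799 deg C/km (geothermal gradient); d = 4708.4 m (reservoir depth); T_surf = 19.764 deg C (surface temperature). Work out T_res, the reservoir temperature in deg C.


T_res = T_surf + grad * d / 1000
T_res = 19.764 + 70.799 * 4708.4 / 1000
T_res = 353.11 deg C


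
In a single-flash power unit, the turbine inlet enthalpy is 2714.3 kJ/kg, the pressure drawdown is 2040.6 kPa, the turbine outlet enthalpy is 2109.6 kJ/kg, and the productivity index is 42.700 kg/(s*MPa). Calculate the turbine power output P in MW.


Step 1: mdot = PI * dP / 1000 = 42.7 * 2040.6 / 1000 = 87.13362 kg/s
Step 2: P = mdot*(h_in - h_out)/1000 = 87.13362*(2714.3 - 2109.6)/1000 = 52.690 MW
P = 52.690 MW


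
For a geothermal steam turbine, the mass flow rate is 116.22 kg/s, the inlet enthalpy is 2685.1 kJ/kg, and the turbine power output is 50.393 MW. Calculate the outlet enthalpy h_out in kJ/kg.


h_out = h_in - P * 1000 / mdot
h_out = 2685.1 - 50.393 * 1000 / 116.22
h_out = 2251.5 kJ/kg


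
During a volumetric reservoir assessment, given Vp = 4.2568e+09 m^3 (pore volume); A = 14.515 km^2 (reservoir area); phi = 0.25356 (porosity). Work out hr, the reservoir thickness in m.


hr = Vp / (A * 1e6 * phi)
hr = 4.2568e+09 / (14.515 * 1e6 * 0.25356)
hr = 1156.6 m


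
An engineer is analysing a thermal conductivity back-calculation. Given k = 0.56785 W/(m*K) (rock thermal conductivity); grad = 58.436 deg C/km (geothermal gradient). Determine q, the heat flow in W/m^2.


q = k * grad / 1000
q = 0.56785 * 58.436 / 1000
q = 0.033183 W/m^2


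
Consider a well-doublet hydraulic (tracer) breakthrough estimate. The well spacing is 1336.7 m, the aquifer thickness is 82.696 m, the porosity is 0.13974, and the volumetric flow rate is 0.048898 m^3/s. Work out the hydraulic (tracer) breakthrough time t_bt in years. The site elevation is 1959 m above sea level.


t_bt = pi * hr * phi * L^2 / (3 * Qv) / (365.25*86400)
t_bt = pi * 82.696 * 0.13974 * 1336.7^2 / (3 * 0.048898) / (365.25*86400)
t_bt = 14.012 years
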